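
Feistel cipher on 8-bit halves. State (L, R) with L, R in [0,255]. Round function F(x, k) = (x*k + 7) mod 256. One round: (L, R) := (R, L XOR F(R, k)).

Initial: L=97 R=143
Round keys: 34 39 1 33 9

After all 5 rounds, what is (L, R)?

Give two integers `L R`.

Answer: 82 94

Derivation:
Round 1 (k=34): L=143 R=100
Round 2 (k=39): L=100 R=204
Round 3 (k=1): L=204 R=183
Round 4 (k=33): L=183 R=82
Round 5 (k=9): L=82 R=94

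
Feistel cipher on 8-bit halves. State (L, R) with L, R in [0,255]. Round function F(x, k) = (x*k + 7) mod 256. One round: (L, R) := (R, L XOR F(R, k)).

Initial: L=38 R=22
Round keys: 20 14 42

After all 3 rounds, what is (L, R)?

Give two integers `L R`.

Round 1 (k=20): L=22 R=153
Round 2 (k=14): L=153 R=115
Round 3 (k=42): L=115 R=124

Answer: 115 124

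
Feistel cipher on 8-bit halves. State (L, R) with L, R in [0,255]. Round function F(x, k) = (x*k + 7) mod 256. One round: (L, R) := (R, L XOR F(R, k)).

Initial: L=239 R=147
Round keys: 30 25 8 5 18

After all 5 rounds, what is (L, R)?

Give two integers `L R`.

Answer: 18 82

Derivation:
Round 1 (k=30): L=147 R=174
Round 2 (k=25): L=174 R=150
Round 3 (k=8): L=150 R=25
Round 4 (k=5): L=25 R=18
Round 5 (k=18): L=18 R=82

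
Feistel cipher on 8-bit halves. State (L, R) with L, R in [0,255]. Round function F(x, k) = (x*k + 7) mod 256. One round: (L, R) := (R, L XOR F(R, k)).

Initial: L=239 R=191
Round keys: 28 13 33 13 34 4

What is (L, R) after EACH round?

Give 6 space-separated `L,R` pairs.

Answer: 191,4 4,132 132,15 15,78 78,108 108,249

Derivation:
Round 1 (k=28): L=191 R=4
Round 2 (k=13): L=4 R=132
Round 3 (k=33): L=132 R=15
Round 4 (k=13): L=15 R=78
Round 5 (k=34): L=78 R=108
Round 6 (k=4): L=108 R=249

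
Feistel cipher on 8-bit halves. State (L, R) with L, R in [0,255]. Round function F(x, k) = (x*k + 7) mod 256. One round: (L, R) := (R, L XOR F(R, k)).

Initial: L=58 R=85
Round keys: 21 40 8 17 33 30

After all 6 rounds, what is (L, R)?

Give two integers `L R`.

Answer: 32 129

Derivation:
Round 1 (k=21): L=85 R=58
Round 2 (k=40): L=58 R=66
Round 3 (k=8): L=66 R=45
Round 4 (k=17): L=45 R=70
Round 5 (k=33): L=70 R=32
Round 6 (k=30): L=32 R=129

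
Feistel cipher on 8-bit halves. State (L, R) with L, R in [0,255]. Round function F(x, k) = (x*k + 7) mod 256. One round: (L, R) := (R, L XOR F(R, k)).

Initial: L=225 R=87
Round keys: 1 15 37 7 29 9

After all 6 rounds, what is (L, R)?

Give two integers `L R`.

Answer: 13 209

Derivation:
Round 1 (k=1): L=87 R=191
Round 2 (k=15): L=191 R=111
Round 3 (k=37): L=111 R=173
Round 4 (k=7): L=173 R=173
Round 5 (k=29): L=173 R=13
Round 6 (k=9): L=13 R=209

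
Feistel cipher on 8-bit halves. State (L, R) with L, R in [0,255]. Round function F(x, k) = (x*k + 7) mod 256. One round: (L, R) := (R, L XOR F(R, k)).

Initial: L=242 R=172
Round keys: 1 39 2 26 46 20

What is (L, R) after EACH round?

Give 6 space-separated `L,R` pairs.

Answer: 172,65 65,66 66,202 202,201 201,239 239,122

Derivation:
Round 1 (k=1): L=172 R=65
Round 2 (k=39): L=65 R=66
Round 3 (k=2): L=66 R=202
Round 4 (k=26): L=202 R=201
Round 5 (k=46): L=201 R=239
Round 6 (k=20): L=239 R=122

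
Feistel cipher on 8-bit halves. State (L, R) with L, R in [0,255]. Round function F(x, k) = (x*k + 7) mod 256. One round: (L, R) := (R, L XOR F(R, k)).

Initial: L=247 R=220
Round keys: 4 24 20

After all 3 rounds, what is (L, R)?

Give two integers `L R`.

Answer: 219 163

Derivation:
Round 1 (k=4): L=220 R=128
Round 2 (k=24): L=128 R=219
Round 3 (k=20): L=219 R=163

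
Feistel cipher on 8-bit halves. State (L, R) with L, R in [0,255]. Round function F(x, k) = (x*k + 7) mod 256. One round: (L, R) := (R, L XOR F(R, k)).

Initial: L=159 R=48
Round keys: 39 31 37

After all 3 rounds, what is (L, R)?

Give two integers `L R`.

Round 1 (k=39): L=48 R=200
Round 2 (k=31): L=200 R=15
Round 3 (k=37): L=15 R=250

Answer: 15 250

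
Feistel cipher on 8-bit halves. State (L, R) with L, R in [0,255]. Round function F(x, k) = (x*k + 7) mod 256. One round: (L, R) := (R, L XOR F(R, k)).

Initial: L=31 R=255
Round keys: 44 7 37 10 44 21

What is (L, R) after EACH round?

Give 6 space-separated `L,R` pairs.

Answer: 255,196 196,156 156,87 87,241 241,36 36,10

Derivation:
Round 1 (k=44): L=255 R=196
Round 2 (k=7): L=196 R=156
Round 3 (k=37): L=156 R=87
Round 4 (k=10): L=87 R=241
Round 5 (k=44): L=241 R=36
Round 6 (k=21): L=36 R=10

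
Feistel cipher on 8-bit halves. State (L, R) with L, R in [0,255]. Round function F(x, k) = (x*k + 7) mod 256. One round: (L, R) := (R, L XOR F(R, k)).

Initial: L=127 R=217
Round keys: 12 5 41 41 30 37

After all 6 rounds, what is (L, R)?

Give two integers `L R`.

Round 1 (k=12): L=217 R=76
Round 2 (k=5): L=76 R=90
Round 3 (k=41): L=90 R=61
Round 4 (k=41): L=61 R=150
Round 5 (k=30): L=150 R=166
Round 6 (k=37): L=166 R=147

Answer: 166 147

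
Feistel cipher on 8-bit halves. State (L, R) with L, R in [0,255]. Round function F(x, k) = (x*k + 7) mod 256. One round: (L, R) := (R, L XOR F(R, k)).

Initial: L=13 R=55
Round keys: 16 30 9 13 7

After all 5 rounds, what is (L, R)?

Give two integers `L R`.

Answer: 32 22

Derivation:
Round 1 (k=16): L=55 R=122
Round 2 (k=30): L=122 R=100
Round 3 (k=9): L=100 R=241
Round 4 (k=13): L=241 R=32
Round 5 (k=7): L=32 R=22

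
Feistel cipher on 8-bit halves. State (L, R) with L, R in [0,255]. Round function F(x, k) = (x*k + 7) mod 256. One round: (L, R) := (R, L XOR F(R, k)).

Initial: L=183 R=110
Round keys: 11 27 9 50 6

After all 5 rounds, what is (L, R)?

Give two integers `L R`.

Round 1 (k=11): L=110 R=118
Round 2 (k=27): L=118 R=23
Round 3 (k=9): L=23 R=160
Round 4 (k=50): L=160 R=80
Round 5 (k=6): L=80 R=71

Answer: 80 71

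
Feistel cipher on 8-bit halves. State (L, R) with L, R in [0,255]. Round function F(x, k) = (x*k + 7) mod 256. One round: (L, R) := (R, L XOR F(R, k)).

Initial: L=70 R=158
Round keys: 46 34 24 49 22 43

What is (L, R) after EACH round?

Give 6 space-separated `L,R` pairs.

Round 1 (k=46): L=158 R=45
Round 2 (k=34): L=45 R=159
Round 3 (k=24): L=159 R=194
Round 4 (k=49): L=194 R=182
Round 5 (k=22): L=182 R=105
Round 6 (k=43): L=105 R=28

Answer: 158,45 45,159 159,194 194,182 182,105 105,28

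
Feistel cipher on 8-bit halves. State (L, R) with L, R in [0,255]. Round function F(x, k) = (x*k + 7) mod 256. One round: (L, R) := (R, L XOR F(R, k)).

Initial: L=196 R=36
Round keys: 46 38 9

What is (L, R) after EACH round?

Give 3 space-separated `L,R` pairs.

Answer: 36,187 187,237 237,231

Derivation:
Round 1 (k=46): L=36 R=187
Round 2 (k=38): L=187 R=237
Round 3 (k=9): L=237 R=231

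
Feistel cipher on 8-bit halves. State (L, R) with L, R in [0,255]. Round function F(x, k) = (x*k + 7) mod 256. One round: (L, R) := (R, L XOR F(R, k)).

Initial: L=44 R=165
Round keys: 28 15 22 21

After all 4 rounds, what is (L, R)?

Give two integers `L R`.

Answer: 186 84

Derivation:
Round 1 (k=28): L=165 R=63
Round 2 (k=15): L=63 R=29
Round 3 (k=22): L=29 R=186
Round 4 (k=21): L=186 R=84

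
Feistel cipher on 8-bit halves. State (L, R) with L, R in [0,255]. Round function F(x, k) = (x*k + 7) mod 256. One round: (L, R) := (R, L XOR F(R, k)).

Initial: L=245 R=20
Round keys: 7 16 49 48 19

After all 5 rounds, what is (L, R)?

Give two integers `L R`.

Answer: 52 143

Derivation:
Round 1 (k=7): L=20 R=102
Round 2 (k=16): L=102 R=115
Round 3 (k=49): L=115 R=108
Round 4 (k=48): L=108 R=52
Round 5 (k=19): L=52 R=143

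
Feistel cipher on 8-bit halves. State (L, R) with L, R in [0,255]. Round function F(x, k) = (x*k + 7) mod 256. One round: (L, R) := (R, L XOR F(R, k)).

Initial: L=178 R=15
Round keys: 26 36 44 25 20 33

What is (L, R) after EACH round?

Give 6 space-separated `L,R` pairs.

Answer: 15,63 63,236 236,168 168,131 131,235 235,209

Derivation:
Round 1 (k=26): L=15 R=63
Round 2 (k=36): L=63 R=236
Round 3 (k=44): L=236 R=168
Round 4 (k=25): L=168 R=131
Round 5 (k=20): L=131 R=235
Round 6 (k=33): L=235 R=209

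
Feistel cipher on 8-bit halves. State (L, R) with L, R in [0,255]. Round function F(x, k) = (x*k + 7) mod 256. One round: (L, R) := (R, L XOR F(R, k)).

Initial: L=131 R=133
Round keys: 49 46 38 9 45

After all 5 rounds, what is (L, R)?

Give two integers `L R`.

Round 1 (k=49): L=133 R=255
Round 2 (k=46): L=255 R=92
Round 3 (k=38): L=92 R=80
Round 4 (k=9): L=80 R=139
Round 5 (k=45): L=139 R=38

Answer: 139 38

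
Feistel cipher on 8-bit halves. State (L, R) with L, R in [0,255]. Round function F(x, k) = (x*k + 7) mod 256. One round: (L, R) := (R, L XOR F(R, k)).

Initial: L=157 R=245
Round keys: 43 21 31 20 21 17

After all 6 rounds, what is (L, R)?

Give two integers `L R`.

Round 1 (k=43): L=245 R=179
Round 2 (k=21): L=179 R=67
Round 3 (k=31): L=67 R=151
Round 4 (k=20): L=151 R=144
Round 5 (k=21): L=144 R=64
Round 6 (k=17): L=64 R=215

Answer: 64 215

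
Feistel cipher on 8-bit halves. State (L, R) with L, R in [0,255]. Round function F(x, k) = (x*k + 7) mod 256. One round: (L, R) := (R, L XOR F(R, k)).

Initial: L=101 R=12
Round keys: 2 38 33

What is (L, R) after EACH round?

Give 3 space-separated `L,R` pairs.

Round 1 (k=2): L=12 R=122
Round 2 (k=38): L=122 R=47
Round 3 (k=33): L=47 R=108

Answer: 12,122 122,47 47,108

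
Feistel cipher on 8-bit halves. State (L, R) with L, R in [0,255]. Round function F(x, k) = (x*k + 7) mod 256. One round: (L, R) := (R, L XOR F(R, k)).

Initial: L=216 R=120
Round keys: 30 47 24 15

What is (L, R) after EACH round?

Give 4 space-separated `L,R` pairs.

Round 1 (k=30): L=120 R=207
Round 2 (k=47): L=207 R=112
Round 3 (k=24): L=112 R=72
Round 4 (k=15): L=72 R=79

Answer: 120,207 207,112 112,72 72,79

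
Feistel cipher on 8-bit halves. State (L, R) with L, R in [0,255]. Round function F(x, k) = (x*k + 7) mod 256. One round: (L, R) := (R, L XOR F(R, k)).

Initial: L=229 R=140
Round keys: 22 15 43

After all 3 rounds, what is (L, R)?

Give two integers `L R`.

Answer: 49 168

Derivation:
Round 1 (k=22): L=140 R=234
Round 2 (k=15): L=234 R=49
Round 3 (k=43): L=49 R=168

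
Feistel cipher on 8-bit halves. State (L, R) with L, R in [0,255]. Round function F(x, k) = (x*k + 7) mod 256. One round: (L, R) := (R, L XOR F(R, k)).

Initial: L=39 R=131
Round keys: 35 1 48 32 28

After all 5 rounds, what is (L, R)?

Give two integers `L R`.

Answer: 90 127

Derivation:
Round 1 (k=35): L=131 R=215
Round 2 (k=1): L=215 R=93
Round 3 (k=48): L=93 R=160
Round 4 (k=32): L=160 R=90
Round 5 (k=28): L=90 R=127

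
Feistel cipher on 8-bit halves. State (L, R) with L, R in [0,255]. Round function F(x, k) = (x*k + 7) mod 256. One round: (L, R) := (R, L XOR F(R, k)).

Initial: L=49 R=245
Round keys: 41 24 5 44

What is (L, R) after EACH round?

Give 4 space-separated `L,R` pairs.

Round 1 (k=41): L=245 R=117
Round 2 (k=24): L=117 R=10
Round 3 (k=5): L=10 R=76
Round 4 (k=44): L=76 R=29

Answer: 245,117 117,10 10,76 76,29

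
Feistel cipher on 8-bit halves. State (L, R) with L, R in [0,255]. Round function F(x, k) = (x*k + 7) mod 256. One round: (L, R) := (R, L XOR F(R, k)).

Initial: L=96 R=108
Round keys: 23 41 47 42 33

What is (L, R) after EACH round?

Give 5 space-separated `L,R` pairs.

Round 1 (k=23): L=108 R=219
Round 2 (k=41): L=219 R=118
Round 3 (k=47): L=118 R=106
Round 4 (k=42): L=106 R=29
Round 5 (k=33): L=29 R=174

Answer: 108,219 219,118 118,106 106,29 29,174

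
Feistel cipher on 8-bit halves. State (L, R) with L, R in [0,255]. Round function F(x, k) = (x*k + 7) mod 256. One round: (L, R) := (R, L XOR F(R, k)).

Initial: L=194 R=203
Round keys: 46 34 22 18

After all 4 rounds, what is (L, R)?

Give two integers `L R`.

Answer: 8 177

Derivation:
Round 1 (k=46): L=203 R=67
Round 2 (k=34): L=67 R=38
Round 3 (k=22): L=38 R=8
Round 4 (k=18): L=8 R=177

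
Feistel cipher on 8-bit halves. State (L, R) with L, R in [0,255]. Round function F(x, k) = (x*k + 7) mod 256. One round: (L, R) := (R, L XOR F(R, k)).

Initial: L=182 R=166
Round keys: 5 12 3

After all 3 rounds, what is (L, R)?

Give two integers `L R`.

Round 1 (k=5): L=166 R=243
Round 2 (k=12): L=243 R=205
Round 3 (k=3): L=205 R=157

Answer: 205 157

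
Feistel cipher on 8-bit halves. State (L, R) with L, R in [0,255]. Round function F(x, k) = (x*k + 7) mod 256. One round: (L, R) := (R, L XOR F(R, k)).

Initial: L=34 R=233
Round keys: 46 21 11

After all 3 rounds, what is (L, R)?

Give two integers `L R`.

Round 1 (k=46): L=233 R=199
Round 2 (k=21): L=199 R=179
Round 3 (k=11): L=179 R=127

Answer: 179 127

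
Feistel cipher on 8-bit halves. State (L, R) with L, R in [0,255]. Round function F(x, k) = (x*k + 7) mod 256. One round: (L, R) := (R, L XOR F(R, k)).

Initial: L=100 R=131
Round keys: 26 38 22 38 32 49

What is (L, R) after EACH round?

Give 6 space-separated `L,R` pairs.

Answer: 131,49 49,206 206,138 138,77 77,45 45,233

Derivation:
Round 1 (k=26): L=131 R=49
Round 2 (k=38): L=49 R=206
Round 3 (k=22): L=206 R=138
Round 4 (k=38): L=138 R=77
Round 5 (k=32): L=77 R=45
Round 6 (k=49): L=45 R=233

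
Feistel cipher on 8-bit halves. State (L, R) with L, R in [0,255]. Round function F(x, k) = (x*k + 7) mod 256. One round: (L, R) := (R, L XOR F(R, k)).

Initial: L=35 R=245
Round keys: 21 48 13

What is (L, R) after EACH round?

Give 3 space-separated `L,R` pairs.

Round 1 (k=21): L=245 R=3
Round 2 (k=48): L=3 R=98
Round 3 (k=13): L=98 R=2

Answer: 245,3 3,98 98,2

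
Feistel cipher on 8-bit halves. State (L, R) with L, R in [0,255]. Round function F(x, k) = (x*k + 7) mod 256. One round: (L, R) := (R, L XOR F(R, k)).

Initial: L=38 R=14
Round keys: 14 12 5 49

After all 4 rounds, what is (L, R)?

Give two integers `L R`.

Answer: 5 209

Derivation:
Round 1 (k=14): L=14 R=237
Round 2 (k=12): L=237 R=45
Round 3 (k=5): L=45 R=5
Round 4 (k=49): L=5 R=209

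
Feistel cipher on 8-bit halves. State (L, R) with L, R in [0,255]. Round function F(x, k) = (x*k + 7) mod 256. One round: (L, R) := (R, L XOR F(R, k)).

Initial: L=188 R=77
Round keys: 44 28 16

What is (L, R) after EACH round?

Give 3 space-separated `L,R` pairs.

Answer: 77,255 255,166 166,152

Derivation:
Round 1 (k=44): L=77 R=255
Round 2 (k=28): L=255 R=166
Round 3 (k=16): L=166 R=152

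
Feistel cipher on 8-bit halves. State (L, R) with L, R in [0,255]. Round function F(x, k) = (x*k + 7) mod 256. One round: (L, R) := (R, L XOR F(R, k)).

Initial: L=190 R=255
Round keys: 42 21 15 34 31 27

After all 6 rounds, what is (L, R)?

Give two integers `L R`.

Answer: 146 213

Derivation:
Round 1 (k=42): L=255 R=99
Round 2 (k=21): L=99 R=217
Round 3 (k=15): L=217 R=221
Round 4 (k=34): L=221 R=184
Round 5 (k=31): L=184 R=146
Round 6 (k=27): L=146 R=213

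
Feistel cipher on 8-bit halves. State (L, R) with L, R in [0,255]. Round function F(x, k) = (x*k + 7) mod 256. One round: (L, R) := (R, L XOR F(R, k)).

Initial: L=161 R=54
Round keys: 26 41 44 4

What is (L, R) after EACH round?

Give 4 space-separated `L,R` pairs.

Answer: 54,34 34,79 79,185 185,164

Derivation:
Round 1 (k=26): L=54 R=34
Round 2 (k=41): L=34 R=79
Round 3 (k=44): L=79 R=185
Round 4 (k=4): L=185 R=164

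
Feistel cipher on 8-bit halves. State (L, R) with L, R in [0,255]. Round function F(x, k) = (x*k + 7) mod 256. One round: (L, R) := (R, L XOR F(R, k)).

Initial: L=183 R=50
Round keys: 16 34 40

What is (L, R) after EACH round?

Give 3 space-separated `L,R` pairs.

Answer: 50,144 144,21 21,223

Derivation:
Round 1 (k=16): L=50 R=144
Round 2 (k=34): L=144 R=21
Round 3 (k=40): L=21 R=223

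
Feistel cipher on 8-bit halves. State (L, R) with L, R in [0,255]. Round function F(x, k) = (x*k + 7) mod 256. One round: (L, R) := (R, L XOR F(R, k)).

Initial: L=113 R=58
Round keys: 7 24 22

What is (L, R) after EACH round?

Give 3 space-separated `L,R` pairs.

Answer: 58,236 236,29 29,105

Derivation:
Round 1 (k=7): L=58 R=236
Round 2 (k=24): L=236 R=29
Round 3 (k=22): L=29 R=105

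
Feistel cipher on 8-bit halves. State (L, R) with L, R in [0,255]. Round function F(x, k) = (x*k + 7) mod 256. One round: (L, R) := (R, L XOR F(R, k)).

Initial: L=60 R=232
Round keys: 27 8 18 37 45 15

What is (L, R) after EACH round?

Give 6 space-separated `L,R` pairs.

Round 1 (k=27): L=232 R=67
Round 2 (k=8): L=67 R=247
Round 3 (k=18): L=247 R=38
Round 4 (k=37): L=38 R=114
Round 5 (k=45): L=114 R=55
Round 6 (k=15): L=55 R=50

Answer: 232,67 67,247 247,38 38,114 114,55 55,50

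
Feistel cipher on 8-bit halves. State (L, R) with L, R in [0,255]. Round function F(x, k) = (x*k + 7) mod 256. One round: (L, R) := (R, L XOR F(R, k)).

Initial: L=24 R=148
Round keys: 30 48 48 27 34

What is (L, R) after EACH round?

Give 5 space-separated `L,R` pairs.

Round 1 (k=30): L=148 R=71
Round 2 (k=48): L=71 R=195
Round 3 (k=48): L=195 R=208
Round 4 (k=27): L=208 R=52
Round 5 (k=34): L=52 R=63

Answer: 148,71 71,195 195,208 208,52 52,63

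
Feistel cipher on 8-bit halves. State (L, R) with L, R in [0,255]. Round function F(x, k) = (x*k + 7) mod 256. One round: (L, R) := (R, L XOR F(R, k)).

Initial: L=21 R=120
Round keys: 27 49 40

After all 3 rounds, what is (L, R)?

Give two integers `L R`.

Answer: 217 85

Derivation:
Round 1 (k=27): L=120 R=186
Round 2 (k=49): L=186 R=217
Round 3 (k=40): L=217 R=85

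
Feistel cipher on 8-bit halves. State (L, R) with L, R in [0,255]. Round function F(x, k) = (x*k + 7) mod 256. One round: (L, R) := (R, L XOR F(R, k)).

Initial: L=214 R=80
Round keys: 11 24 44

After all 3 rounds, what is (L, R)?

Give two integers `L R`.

Answer: 79 58

Derivation:
Round 1 (k=11): L=80 R=161
Round 2 (k=24): L=161 R=79
Round 3 (k=44): L=79 R=58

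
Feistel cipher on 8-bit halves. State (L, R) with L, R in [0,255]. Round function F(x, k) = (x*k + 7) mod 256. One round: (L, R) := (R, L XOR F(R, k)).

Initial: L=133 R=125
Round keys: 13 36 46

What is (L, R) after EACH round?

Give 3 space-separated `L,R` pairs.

Round 1 (k=13): L=125 R=229
Round 2 (k=36): L=229 R=70
Round 3 (k=46): L=70 R=126

Answer: 125,229 229,70 70,126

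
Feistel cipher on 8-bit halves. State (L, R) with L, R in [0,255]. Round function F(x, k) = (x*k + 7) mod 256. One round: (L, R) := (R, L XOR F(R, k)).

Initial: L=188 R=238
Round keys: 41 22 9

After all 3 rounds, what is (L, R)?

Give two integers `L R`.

Round 1 (k=41): L=238 R=153
Round 2 (k=22): L=153 R=195
Round 3 (k=9): L=195 R=123

Answer: 195 123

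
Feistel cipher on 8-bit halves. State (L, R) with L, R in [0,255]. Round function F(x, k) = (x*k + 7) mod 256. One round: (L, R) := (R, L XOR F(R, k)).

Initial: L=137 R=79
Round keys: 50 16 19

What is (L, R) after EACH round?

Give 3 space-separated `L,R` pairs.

Round 1 (k=50): L=79 R=252
Round 2 (k=16): L=252 R=136
Round 3 (k=19): L=136 R=227

Answer: 79,252 252,136 136,227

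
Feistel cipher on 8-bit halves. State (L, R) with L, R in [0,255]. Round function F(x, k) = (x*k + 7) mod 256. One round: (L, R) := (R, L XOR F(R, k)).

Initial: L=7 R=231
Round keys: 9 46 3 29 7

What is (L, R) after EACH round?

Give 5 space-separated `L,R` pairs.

Round 1 (k=9): L=231 R=33
Round 2 (k=46): L=33 R=18
Round 3 (k=3): L=18 R=28
Round 4 (k=29): L=28 R=33
Round 5 (k=7): L=33 R=242

Answer: 231,33 33,18 18,28 28,33 33,242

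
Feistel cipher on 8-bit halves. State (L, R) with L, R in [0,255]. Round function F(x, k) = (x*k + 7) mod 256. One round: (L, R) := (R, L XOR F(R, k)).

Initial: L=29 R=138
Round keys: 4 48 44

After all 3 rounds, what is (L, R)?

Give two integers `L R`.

Round 1 (k=4): L=138 R=50
Round 2 (k=48): L=50 R=237
Round 3 (k=44): L=237 R=241

Answer: 237 241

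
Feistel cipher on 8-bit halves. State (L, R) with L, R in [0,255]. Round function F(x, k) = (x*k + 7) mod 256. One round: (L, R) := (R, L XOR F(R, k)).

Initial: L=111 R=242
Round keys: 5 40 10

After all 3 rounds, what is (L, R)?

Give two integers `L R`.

Answer: 197 23

Derivation:
Round 1 (k=5): L=242 R=174
Round 2 (k=40): L=174 R=197
Round 3 (k=10): L=197 R=23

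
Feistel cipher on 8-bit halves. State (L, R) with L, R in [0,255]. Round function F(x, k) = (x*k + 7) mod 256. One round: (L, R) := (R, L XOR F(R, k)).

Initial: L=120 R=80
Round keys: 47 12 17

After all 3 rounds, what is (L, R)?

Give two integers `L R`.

Answer: 235 109

Derivation:
Round 1 (k=47): L=80 R=207
Round 2 (k=12): L=207 R=235
Round 3 (k=17): L=235 R=109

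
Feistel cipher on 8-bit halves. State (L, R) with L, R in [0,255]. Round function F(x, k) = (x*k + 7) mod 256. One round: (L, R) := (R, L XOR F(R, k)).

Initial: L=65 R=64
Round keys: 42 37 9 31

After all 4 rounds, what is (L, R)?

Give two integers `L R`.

Answer: 210 144

Derivation:
Round 1 (k=42): L=64 R=198
Round 2 (k=37): L=198 R=229
Round 3 (k=9): L=229 R=210
Round 4 (k=31): L=210 R=144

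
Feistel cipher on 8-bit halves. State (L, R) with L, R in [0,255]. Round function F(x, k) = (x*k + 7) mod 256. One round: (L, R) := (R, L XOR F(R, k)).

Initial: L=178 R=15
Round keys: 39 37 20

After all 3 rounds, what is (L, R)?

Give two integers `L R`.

Answer: 190 61

Derivation:
Round 1 (k=39): L=15 R=226
Round 2 (k=37): L=226 R=190
Round 3 (k=20): L=190 R=61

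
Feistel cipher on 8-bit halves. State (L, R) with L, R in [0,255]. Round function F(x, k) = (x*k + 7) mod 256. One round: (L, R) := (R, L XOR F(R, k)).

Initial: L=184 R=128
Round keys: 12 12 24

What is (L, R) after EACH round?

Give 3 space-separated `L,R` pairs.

Round 1 (k=12): L=128 R=191
Round 2 (k=12): L=191 R=123
Round 3 (k=24): L=123 R=48

Answer: 128,191 191,123 123,48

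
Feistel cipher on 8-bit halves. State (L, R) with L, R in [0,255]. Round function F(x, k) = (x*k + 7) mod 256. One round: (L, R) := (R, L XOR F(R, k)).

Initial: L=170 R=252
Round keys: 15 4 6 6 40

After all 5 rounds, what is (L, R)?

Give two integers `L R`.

Round 1 (k=15): L=252 R=97
Round 2 (k=4): L=97 R=119
Round 3 (k=6): L=119 R=176
Round 4 (k=6): L=176 R=80
Round 5 (k=40): L=80 R=55

Answer: 80 55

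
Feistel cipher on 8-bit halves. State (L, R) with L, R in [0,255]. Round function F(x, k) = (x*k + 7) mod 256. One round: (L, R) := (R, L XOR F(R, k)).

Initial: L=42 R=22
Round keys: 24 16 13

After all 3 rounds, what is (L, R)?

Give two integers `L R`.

Round 1 (k=24): L=22 R=61
Round 2 (k=16): L=61 R=193
Round 3 (k=13): L=193 R=233

Answer: 193 233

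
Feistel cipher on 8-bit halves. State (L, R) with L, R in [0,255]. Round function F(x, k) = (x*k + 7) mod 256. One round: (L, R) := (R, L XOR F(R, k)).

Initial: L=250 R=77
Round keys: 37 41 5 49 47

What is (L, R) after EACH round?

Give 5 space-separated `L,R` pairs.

Round 1 (k=37): L=77 R=210
Round 2 (k=41): L=210 R=228
Round 3 (k=5): L=228 R=169
Round 4 (k=49): L=169 R=132
Round 5 (k=47): L=132 R=234

Answer: 77,210 210,228 228,169 169,132 132,234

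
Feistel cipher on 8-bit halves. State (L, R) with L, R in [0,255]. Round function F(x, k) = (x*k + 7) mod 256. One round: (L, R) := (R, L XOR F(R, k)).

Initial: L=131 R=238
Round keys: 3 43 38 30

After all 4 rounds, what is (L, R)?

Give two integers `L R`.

Answer: 107 178

Derivation:
Round 1 (k=3): L=238 R=82
Round 2 (k=43): L=82 R=35
Round 3 (k=38): L=35 R=107
Round 4 (k=30): L=107 R=178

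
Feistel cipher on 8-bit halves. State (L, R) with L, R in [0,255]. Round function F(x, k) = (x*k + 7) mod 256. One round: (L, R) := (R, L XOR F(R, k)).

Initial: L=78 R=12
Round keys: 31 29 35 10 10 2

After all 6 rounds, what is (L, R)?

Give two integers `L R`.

Round 1 (k=31): L=12 R=53
Round 2 (k=29): L=53 R=4
Round 3 (k=35): L=4 R=166
Round 4 (k=10): L=166 R=135
Round 5 (k=10): L=135 R=235
Round 6 (k=2): L=235 R=90

Answer: 235 90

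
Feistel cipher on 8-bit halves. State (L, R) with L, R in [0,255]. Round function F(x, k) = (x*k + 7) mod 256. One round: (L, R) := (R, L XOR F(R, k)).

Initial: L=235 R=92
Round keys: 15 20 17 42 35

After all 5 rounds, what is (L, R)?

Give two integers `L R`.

Answer: 160 117

Derivation:
Round 1 (k=15): L=92 R=128
Round 2 (k=20): L=128 R=91
Round 3 (k=17): L=91 R=146
Round 4 (k=42): L=146 R=160
Round 5 (k=35): L=160 R=117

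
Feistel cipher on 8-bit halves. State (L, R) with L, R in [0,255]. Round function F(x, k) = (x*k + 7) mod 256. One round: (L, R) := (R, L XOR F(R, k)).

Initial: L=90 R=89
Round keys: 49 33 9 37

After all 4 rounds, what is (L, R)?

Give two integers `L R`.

Round 1 (k=49): L=89 R=74
Round 2 (k=33): L=74 R=200
Round 3 (k=9): L=200 R=69
Round 4 (k=37): L=69 R=200

Answer: 69 200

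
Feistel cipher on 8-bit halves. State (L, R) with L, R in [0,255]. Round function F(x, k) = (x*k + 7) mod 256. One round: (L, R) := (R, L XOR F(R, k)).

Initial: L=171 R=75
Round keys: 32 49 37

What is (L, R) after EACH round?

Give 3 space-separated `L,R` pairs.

Round 1 (k=32): L=75 R=204
Round 2 (k=49): L=204 R=88
Round 3 (k=37): L=88 R=115

Answer: 75,204 204,88 88,115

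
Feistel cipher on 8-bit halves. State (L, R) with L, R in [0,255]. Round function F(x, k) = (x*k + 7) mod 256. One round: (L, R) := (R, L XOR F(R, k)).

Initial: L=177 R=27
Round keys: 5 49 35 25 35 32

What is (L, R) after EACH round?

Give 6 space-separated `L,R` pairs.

Round 1 (k=5): L=27 R=63
Round 2 (k=49): L=63 R=13
Round 3 (k=35): L=13 R=241
Round 4 (k=25): L=241 R=157
Round 5 (k=35): L=157 R=143
Round 6 (k=32): L=143 R=122

Answer: 27,63 63,13 13,241 241,157 157,143 143,122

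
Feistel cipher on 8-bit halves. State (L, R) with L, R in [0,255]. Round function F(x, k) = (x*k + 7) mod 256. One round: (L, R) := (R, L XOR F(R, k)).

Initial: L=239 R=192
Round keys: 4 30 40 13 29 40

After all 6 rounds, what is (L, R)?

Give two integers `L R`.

Answer: 143 186

Derivation:
Round 1 (k=4): L=192 R=232
Round 2 (k=30): L=232 R=247
Round 3 (k=40): L=247 R=119
Round 4 (k=13): L=119 R=229
Round 5 (k=29): L=229 R=143
Round 6 (k=40): L=143 R=186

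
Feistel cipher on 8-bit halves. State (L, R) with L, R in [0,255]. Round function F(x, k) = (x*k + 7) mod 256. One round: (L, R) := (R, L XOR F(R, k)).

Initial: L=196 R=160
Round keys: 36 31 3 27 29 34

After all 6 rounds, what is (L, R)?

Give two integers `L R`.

Answer: 222 240

Derivation:
Round 1 (k=36): L=160 R=67
Round 2 (k=31): L=67 R=132
Round 3 (k=3): L=132 R=208
Round 4 (k=27): L=208 R=115
Round 5 (k=29): L=115 R=222
Round 6 (k=34): L=222 R=240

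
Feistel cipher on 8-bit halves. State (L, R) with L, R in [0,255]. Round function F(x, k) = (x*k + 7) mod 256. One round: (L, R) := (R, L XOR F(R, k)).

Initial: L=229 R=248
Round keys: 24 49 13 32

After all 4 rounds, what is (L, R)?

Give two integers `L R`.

Round 1 (k=24): L=248 R=162
Round 2 (k=49): L=162 R=241
Round 3 (k=13): L=241 R=230
Round 4 (k=32): L=230 R=54

Answer: 230 54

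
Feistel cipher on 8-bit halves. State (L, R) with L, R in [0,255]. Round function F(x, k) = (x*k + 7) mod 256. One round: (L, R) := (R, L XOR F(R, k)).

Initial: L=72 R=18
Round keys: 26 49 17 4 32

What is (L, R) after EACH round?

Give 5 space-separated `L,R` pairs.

Answer: 18,147 147,56 56,44 44,143 143,203

Derivation:
Round 1 (k=26): L=18 R=147
Round 2 (k=49): L=147 R=56
Round 3 (k=17): L=56 R=44
Round 4 (k=4): L=44 R=143
Round 5 (k=32): L=143 R=203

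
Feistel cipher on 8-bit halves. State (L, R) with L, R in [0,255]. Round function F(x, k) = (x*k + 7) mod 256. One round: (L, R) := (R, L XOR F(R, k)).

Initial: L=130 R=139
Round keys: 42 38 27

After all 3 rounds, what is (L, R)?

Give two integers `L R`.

Answer: 122 178

Derivation:
Round 1 (k=42): L=139 R=87
Round 2 (k=38): L=87 R=122
Round 3 (k=27): L=122 R=178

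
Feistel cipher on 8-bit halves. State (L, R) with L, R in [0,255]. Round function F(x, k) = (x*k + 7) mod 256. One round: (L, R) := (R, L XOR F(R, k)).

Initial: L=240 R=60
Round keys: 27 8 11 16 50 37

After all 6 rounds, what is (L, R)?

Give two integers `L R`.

Round 1 (k=27): L=60 R=171
Round 2 (k=8): L=171 R=99
Round 3 (k=11): L=99 R=227
Round 4 (k=16): L=227 R=84
Round 5 (k=50): L=84 R=140
Round 6 (k=37): L=140 R=23

Answer: 140 23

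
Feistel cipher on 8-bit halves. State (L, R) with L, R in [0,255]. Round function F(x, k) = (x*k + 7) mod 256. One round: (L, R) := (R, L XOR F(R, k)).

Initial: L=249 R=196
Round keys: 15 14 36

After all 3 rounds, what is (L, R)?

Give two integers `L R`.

Round 1 (k=15): L=196 R=122
Round 2 (k=14): L=122 R=119
Round 3 (k=36): L=119 R=185

Answer: 119 185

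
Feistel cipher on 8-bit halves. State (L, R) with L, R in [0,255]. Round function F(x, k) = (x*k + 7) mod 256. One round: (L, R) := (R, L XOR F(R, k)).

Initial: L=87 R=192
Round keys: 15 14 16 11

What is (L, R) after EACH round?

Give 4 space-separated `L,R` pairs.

Round 1 (k=15): L=192 R=16
Round 2 (k=14): L=16 R=39
Round 3 (k=16): L=39 R=103
Round 4 (k=11): L=103 R=83

Answer: 192,16 16,39 39,103 103,83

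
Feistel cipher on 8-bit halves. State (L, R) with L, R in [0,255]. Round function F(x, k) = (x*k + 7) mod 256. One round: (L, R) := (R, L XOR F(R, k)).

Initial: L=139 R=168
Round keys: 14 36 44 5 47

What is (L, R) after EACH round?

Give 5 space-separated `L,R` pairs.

Answer: 168,188 188,223 223,231 231,85 85,69

Derivation:
Round 1 (k=14): L=168 R=188
Round 2 (k=36): L=188 R=223
Round 3 (k=44): L=223 R=231
Round 4 (k=5): L=231 R=85
Round 5 (k=47): L=85 R=69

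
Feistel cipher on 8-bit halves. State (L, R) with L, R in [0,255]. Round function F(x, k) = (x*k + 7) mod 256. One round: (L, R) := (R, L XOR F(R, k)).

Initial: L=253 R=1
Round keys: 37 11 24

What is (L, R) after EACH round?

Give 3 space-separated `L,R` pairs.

Answer: 1,209 209,3 3,158

Derivation:
Round 1 (k=37): L=1 R=209
Round 2 (k=11): L=209 R=3
Round 3 (k=24): L=3 R=158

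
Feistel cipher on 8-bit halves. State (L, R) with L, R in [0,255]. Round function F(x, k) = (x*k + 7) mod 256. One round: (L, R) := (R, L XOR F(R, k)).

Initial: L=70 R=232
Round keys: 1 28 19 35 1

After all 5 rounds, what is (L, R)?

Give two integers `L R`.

Round 1 (k=1): L=232 R=169
Round 2 (k=28): L=169 R=107
Round 3 (k=19): L=107 R=81
Round 4 (k=35): L=81 R=113
Round 5 (k=1): L=113 R=41

Answer: 113 41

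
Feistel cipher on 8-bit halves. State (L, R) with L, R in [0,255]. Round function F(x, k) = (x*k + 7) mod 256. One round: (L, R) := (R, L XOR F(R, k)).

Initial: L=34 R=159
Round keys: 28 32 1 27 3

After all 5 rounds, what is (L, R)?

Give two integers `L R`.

Answer: 65 60

Derivation:
Round 1 (k=28): L=159 R=73
Round 2 (k=32): L=73 R=184
Round 3 (k=1): L=184 R=246
Round 4 (k=27): L=246 R=65
Round 5 (k=3): L=65 R=60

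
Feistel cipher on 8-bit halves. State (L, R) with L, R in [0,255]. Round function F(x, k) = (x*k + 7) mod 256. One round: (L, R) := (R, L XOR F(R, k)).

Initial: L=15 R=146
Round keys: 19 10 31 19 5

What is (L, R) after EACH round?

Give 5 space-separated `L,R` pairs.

Answer: 146,210 210,169 169,172 172,98 98,93

Derivation:
Round 1 (k=19): L=146 R=210
Round 2 (k=10): L=210 R=169
Round 3 (k=31): L=169 R=172
Round 4 (k=19): L=172 R=98
Round 5 (k=5): L=98 R=93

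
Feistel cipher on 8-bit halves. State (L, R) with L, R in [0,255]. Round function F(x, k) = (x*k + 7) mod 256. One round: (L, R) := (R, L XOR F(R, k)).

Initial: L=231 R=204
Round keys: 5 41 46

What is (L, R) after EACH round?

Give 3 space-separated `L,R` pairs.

Answer: 204,228 228,71 71,45

Derivation:
Round 1 (k=5): L=204 R=228
Round 2 (k=41): L=228 R=71
Round 3 (k=46): L=71 R=45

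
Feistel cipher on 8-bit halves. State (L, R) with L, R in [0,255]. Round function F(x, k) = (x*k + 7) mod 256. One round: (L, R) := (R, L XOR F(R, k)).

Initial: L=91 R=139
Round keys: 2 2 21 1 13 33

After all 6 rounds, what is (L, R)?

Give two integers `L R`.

Round 1 (k=2): L=139 R=70
Round 2 (k=2): L=70 R=24
Round 3 (k=21): L=24 R=185
Round 4 (k=1): L=185 R=216
Round 5 (k=13): L=216 R=70
Round 6 (k=33): L=70 R=213

Answer: 70 213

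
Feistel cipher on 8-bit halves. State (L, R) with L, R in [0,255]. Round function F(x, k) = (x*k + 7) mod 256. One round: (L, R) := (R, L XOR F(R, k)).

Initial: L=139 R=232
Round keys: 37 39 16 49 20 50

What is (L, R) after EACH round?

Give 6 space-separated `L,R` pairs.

Round 1 (k=37): L=232 R=4
Round 2 (k=39): L=4 R=75
Round 3 (k=16): L=75 R=179
Round 4 (k=49): L=179 R=1
Round 5 (k=20): L=1 R=168
Round 6 (k=50): L=168 R=214

Answer: 232,4 4,75 75,179 179,1 1,168 168,214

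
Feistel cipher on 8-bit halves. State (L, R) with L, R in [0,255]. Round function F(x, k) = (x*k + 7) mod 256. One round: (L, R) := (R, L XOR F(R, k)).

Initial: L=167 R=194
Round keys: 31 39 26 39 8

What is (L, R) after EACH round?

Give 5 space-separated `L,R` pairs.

Round 1 (k=31): L=194 R=34
Round 2 (k=39): L=34 R=247
Round 3 (k=26): L=247 R=63
Round 4 (k=39): L=63 R=87
Round 5 (k=8): L=87 R=128

Answer: 194,34 34,247 247,63 63,87 87,128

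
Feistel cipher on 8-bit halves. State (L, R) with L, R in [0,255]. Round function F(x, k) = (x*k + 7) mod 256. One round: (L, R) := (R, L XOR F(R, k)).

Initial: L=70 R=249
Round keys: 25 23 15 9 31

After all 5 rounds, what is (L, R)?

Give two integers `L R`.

Answer: 232 198

Derivation:
Round 1 (k=25): L=249 R=30
Round 2 (k=23): L=30 R=64
Round 3 (k=15): L=64 R=217
Round 4 (k=9): L=217 R=232
Round 5 (k=31): L=232 R=198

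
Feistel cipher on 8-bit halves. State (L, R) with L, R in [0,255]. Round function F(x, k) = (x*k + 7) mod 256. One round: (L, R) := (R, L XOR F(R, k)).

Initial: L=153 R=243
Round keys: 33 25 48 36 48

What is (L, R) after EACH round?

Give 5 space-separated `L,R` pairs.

Round 1 (k=33): L=243 R=195
Round 2 (k=25): L=195 R=225
Round 3 (k=48): L=225 R=244
Round 4 (k=36): L=244 R=182
Round 5 (k=48): L=182 R=211

Answer: 243,195 195,225 225,244 244,182 182,211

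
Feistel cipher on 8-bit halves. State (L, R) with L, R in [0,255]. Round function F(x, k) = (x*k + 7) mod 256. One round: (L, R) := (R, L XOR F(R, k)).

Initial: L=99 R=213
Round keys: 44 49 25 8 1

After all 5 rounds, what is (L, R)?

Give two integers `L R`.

Round 1 (k=44): L=213 R=192
Round 2 (k=49): L=192 R=18
Round 3 (k=25): L=18 R=9
Round 4 (k=8): L=9 R=93
Round 5 (k=1): L=93 R=109

Answer: 93 109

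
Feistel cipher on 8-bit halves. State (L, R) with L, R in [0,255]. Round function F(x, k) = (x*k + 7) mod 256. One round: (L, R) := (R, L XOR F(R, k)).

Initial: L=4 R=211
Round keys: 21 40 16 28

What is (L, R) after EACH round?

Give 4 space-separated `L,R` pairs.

Answer: 211,82 82,4 4,21 21,87

Derivation:
Round 1 (k=21): L=211 R=82
Round 2 (k=40): L=82 R=4
Round 3 (k=16): L=4 R=21
Round 4 (k=28): L=21 R=87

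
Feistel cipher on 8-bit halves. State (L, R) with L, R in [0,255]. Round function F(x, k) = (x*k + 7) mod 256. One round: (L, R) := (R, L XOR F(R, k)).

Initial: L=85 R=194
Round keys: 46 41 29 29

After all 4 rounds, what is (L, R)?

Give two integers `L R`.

Round 1 (k=46): L=194 R=182
Round 2 (k=41): L=182 R=239
Round 3 (k=29): L=239 R=172
Round 4 (k=29): L=172 R=108

Answer: 172 108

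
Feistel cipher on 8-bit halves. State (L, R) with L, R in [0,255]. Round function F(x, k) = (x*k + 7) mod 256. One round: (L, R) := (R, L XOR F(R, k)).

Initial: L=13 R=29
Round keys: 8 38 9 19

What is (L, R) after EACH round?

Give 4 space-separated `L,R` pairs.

Round 1 (k=8): L=29 R=226
Round 2 (k=38): L=226 R=142
Round 3 (k=9): L=142 R=231
Round 4 (k=19): L=231 R=162

Answer: 29,226 226,142 142,231 231,162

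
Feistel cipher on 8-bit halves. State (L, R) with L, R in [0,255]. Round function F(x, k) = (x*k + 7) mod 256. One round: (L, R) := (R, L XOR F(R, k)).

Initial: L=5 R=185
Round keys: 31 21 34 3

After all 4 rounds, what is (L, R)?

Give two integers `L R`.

Answer: 190 54

Derivation:
Round 1 (k=31): L=185 R=107
Round 2 (k=21): L=107 R=119
Round 3 (k=34): L=119 R=190
Round 4 (k=3): L=190 R=54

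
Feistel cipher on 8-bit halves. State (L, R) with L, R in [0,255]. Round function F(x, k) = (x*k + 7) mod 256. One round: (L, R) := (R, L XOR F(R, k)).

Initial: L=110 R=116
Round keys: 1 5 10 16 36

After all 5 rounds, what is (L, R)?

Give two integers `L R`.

Round 1 (k=1): L=116 R=21
Round 2 (k=5): L=21 R=4
Round 3 (k=10): L=4 R=58
Round 4 (k=16): L=58 R=163
Round 5 (k=36): L=163 R=201

Answer: 163 201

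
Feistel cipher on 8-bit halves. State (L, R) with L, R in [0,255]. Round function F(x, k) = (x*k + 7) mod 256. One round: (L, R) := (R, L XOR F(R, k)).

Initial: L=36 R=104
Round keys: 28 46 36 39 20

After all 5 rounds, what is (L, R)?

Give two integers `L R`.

Answer: 134 55

Derivation:
Round 1 (k=28): L=104 R=67
Round 2 (k=46): L=67 R=121
Round 3 (k=36): L=121 R=72
Round 4 (k=39): L=72 R=134
Round 5 (k=20): L=134 R=55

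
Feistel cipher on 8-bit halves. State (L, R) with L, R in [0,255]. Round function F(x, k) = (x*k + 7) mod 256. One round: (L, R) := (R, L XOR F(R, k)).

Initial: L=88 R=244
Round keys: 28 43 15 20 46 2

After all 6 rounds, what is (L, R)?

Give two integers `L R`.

Round 1 (k=28): L=244 R=239
Round 2 (k=43): L=239 R=216
Round 3 (k=15): L=216 R=64
Round 4 (k=20): L=64 R=223
Round 5 (k=46): L=223 R=89
Round 6 (k=2): L=89 R=102

Answer: 89 102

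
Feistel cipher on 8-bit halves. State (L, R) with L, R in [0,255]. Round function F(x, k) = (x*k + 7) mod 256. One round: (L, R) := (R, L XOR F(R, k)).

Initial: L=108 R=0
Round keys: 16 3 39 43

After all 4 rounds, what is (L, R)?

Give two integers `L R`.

Answer: 148 171

Derivation:
Round 1 (k=16): L=0 R=107
Round 2 (k=3): L=107 R=72
Round 3 (k=39): L=72 R=148
Round 4 (k=43): L=148 R=171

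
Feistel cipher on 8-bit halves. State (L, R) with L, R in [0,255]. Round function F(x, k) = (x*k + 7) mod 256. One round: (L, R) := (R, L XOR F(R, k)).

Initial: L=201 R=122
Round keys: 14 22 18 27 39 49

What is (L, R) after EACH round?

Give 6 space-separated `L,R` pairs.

Round 1 (k=14): L=122 R=122
Round 2 (k=22): L=122 R=249
Round 3 (k=18): L=249 R=243
Round 4 (k=27): L=243 R=81
Round 5 (k=39): L=81 R=173
Round 6 (k=49): L=173 R=117

Answer: 122,122 122,249 249,243 243,81 81,173 173,117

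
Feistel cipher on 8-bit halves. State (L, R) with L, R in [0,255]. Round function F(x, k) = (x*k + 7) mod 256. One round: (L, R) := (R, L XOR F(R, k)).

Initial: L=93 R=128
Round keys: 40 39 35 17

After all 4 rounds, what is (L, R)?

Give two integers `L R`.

Answer: 4 118

Derivation:
Round 1 (k=40): L=128 R=90
Round 2 (k=39): L=90 R=61
Round 3 (k=35): L=61 R=4
Round 4 (k=17): L=4 R=118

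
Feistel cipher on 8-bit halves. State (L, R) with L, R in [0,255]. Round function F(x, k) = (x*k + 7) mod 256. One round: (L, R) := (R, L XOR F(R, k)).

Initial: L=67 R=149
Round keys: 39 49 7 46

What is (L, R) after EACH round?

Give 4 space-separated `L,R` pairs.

Answer: 149,249 249,37 37,243 243,148

Derivation:
Round 1 (k=39): L=149 R=249
Round 2 (k=49): L=249 R=37
Round 3 (k=7): L=37 R=243
Round 4 (k=46): L=243 R=148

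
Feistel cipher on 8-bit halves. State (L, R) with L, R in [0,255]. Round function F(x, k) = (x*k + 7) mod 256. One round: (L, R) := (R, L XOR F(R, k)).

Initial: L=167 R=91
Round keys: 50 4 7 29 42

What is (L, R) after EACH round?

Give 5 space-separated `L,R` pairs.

Round 1 (k=50): L=91 R=106
Round 2 (k=4): L=106 R=244
Round 3 (k=7): L=244 R=217
Round 4 (k=29): L=217 R=104
Round 5 (k=42): L=104 R=206

Answer: 91,106 106,244 244,217 217,104 104,206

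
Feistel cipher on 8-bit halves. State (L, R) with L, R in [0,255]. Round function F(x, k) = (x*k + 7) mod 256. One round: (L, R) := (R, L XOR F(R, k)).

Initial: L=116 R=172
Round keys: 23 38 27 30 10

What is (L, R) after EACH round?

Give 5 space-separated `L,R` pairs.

Answer: 172,15 15,237 237,9 9,248 248,190

Derivation:
Round 1 (k=23): L=172 R=15
Round 2 (k=38): L=15 R=237
Round 3 (k=27): L=237 R=9
Round 4 (k=30): L=9 R=248
Round 5 (k=10): L=248 R=190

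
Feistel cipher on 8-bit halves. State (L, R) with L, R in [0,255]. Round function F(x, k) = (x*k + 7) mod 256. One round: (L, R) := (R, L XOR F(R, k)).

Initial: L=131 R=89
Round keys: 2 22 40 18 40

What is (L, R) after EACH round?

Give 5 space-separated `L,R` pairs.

Answer: 89,58 58,90 90,45 45,107 107,146

Derivation:
Round 1 (k=2): L=89 R=58
Round 2 (k=22): L=58 R=90
Round 3 (k=40): L=90 R=45
Round 4 (k=18): L=45 R=107
Round 5 (k=40): L=107 R=146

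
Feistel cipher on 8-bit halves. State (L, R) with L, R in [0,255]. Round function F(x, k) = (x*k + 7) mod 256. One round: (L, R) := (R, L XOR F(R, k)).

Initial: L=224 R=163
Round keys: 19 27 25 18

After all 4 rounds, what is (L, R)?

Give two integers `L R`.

Round 1 (k=19): L=163 R=192
Round 2 (k=27): L=192 R=228
Round 3 (k=25): L=228 R=139
Round 4 (k=18): L=139 R=41

Answer: 139 41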